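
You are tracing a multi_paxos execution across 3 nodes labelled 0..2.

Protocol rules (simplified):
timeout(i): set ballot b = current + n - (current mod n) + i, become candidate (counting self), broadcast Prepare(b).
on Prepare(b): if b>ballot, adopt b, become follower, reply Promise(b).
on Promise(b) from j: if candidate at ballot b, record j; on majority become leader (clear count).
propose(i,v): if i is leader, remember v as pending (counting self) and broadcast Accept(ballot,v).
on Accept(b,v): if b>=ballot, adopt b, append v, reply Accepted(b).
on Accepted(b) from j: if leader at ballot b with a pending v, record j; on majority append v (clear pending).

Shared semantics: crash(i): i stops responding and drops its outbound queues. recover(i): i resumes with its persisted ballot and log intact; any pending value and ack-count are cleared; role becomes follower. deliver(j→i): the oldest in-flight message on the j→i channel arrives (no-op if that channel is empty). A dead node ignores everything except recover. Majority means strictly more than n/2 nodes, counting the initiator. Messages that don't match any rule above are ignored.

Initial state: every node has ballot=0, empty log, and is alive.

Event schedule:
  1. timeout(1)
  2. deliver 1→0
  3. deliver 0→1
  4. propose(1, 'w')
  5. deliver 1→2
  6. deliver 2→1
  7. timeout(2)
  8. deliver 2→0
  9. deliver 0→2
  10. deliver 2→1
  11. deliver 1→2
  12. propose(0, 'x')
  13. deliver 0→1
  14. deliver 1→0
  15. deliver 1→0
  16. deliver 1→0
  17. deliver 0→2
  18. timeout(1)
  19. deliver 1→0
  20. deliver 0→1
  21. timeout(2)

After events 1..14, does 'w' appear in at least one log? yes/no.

after 1 — timeout(1): n1:cand/b4/[-]
after 2 — deliver 1→0: n0:foll/b4/[-]
after 3 — deliver 0→1: n1:lead/b4/[-]
after 4 — propose(1,'w'): ·
after 5 — deliver 1→2: n2:foll/b4/[-]
after 6 — deliver 2→1: ·
after 7 — timeout(2): n2:cand/b8/[-]
after 8 — deliver 2→0: n0:foll/b8/[-]
after 9 — deliver 0→2: n2:lead/b8/[-]
after 10 — deliver 2→1: n1:foll/b8/[-]
after 11 — deliver 1→2: ·
after 12 — propose(0,'x'): ·
after 13 — deliver 0→1: ·
after 14 — deliver 1→0: ·

no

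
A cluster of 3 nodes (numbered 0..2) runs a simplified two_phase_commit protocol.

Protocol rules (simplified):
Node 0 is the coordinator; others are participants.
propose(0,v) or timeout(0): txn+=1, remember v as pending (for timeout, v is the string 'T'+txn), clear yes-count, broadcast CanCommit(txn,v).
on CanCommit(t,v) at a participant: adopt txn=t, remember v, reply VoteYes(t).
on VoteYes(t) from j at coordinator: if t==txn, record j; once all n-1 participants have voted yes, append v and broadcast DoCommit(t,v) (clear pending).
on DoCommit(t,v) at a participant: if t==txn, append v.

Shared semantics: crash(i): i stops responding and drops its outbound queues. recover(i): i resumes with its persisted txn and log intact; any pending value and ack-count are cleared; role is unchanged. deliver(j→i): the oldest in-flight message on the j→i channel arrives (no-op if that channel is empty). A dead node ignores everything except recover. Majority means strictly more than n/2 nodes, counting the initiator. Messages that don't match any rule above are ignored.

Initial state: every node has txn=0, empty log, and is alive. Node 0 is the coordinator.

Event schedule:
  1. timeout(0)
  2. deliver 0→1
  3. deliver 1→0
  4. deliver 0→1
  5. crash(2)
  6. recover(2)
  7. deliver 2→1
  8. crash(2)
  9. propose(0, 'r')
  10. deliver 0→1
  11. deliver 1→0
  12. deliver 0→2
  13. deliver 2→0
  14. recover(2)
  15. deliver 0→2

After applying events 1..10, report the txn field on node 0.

1. timeout(0):  <0:coor t1 ->
2. deliver 0→1:  <1:part t1 ->
3. deliver 1→0:  nop
4. deliver 0→1:  nop
5. crash(2):  <2:✗part t0 ->
6. recover(2):  <2:part t0 ->
7. deliver 2→1:  nop
8. crash(2):  <2:✗part t0 ->
9. propose(0,'r'):  <0:coor t2 ->
10. deliver 0→1:  <1:part t2 ->

2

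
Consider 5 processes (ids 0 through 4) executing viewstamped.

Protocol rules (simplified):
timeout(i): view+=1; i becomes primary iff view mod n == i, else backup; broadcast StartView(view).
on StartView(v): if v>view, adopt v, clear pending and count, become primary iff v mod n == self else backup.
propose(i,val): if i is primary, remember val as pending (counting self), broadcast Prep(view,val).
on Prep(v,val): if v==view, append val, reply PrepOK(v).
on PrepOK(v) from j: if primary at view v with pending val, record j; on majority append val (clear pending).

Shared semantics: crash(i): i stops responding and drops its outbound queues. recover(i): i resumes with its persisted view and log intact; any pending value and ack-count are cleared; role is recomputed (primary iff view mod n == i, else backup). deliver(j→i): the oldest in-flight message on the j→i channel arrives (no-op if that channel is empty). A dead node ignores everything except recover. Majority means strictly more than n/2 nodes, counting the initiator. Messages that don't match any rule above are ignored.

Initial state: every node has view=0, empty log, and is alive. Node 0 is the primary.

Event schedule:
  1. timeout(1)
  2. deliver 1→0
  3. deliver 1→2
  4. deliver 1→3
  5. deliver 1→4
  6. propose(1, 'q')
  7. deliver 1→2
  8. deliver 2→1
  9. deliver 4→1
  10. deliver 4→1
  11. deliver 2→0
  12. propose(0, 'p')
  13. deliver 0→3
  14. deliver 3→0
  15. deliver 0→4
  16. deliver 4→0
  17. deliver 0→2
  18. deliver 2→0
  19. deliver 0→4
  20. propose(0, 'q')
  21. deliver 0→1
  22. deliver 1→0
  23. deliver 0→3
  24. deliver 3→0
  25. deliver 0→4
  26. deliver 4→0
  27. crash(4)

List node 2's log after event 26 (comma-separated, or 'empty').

q

1. timeout(1):  <1:prim v1 ->
2. deliver 1→0:  <0:back v1 ->
3. deliver 1→2:  <2:back v1 ->
4. deliver 1→3:  <3:back v1 ->
5. deliver 1→4:  <4:back v1 ->
6. propose(1,'q'):  nop
7. deliver 1→2:  <2:back v1 q>
8. deliver 2→1:  nop
9. deliver 4→1:  nop
10. deliver 4→1:  nop
11. deliver 2→0:  nop
12. propose(0,'p'):  nop
13. deliver 0→3:  nop
14. deliver 3→0:  nop
15. deliver 0→4:  nop
16. deliver 4→0:  nop
17. deliver 0→2:  nop
18. deliver 2→0:  nop
19. deliver 0→4:  nop
20. propose(0,'q'):  nop
21. deliver 0→1:  nop
22. deliver 1→0:  <0:back v1 q>
23. deliver 0→3:  nop
24. deliver 3→0:  nop
25. deliver 0→4:  nop
26. deliver 4→0:  nop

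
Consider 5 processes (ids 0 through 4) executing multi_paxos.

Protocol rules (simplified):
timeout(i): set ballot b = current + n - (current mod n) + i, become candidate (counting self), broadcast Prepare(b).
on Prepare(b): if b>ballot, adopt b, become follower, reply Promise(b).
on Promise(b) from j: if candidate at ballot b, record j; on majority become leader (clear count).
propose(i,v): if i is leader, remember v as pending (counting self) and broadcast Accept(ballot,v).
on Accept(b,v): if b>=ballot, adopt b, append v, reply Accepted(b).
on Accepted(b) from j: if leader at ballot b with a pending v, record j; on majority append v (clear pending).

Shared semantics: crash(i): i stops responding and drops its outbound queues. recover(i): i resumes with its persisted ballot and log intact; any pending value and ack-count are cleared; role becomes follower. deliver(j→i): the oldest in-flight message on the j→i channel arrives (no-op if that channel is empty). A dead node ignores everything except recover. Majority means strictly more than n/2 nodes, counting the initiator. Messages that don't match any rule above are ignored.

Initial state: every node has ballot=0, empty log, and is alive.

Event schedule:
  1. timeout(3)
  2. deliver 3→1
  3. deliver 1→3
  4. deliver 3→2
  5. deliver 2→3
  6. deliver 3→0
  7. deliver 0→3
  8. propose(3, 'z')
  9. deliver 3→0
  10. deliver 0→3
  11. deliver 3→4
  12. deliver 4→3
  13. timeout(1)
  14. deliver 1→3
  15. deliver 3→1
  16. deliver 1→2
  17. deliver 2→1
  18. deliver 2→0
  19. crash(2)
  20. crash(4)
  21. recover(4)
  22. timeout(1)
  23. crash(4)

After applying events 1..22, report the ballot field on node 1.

16

step 1 timeout(3): 3={cand,b=8,log=-}
step 2 deliver 3→1: 1={foll,b=8,log=-}
step 3 deliver 1→3: —
step 4 deliver 3→2: 2={foll,b=8,log=-}
step 5 deliver 2→3: 3={lead,b=8,log=-}
step 6 deliver 3→0: 0={foll,b=8,log=-}
step 7 deliver 0→3: —
step 8 propose(3,'z'): —
step 9 deliver 3→0: 0={foll,b=8,log=z}
step 10 deliver 0→3: —
step 11 deliver 3→4: 4={foll,b=8,log=-}
step 12 deliver 4→3: —
step 13 timeout(1): 1={cand,b=11,log=-}
step 14 deliver 1→3: 3={foll,b=11,log=-}
step 15 deliver 3→1: —
step 16 deliver 1→2: 2={foll,b=11,log=-}
step 17 deliver 2→1: —
step 18 deliver 2→0: —
step 19 crash(2): 2={✗foll,b=11,log=-}
step 20 crash(4): 4={✗foll,b=8,log=-}
step 21 recover(4): 4={foll,b=8,log=-}
step 22 timeout(1): 1={cand,b=16,log=-}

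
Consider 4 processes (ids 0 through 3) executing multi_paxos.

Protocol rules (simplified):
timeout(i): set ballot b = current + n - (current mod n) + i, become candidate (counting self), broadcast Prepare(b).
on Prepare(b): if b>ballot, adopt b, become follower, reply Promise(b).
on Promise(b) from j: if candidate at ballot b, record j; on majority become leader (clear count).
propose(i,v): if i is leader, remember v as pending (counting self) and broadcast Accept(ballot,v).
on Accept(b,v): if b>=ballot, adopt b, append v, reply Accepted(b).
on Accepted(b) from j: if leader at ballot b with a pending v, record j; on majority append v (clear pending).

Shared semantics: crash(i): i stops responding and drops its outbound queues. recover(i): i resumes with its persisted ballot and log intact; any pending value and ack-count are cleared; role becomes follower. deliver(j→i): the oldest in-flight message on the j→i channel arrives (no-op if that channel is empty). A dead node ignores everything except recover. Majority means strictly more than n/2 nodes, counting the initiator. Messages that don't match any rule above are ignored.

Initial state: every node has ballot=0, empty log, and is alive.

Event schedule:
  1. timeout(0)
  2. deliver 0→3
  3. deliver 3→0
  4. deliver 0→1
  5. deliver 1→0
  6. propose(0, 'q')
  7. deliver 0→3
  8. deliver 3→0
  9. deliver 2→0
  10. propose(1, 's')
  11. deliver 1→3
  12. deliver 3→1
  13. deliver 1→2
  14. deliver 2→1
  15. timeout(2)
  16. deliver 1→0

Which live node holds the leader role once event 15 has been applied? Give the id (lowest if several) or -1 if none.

e1 timeout(0): 0[cand,b=4,-]
e2 deliver 0→3: 3[foll,b=4,-]
e3 deliver 3→0: ·
e4 deliver 0→1: 1[foll,b=4,-]
e5 deliver 1→0: 0[lead,b=4,-]
e6 propose(0,'q'): ·
e7 deliver 0→3: 3[foll,b=4,q]
e8 deliver 3→0: ·
e9 deliver 2→0: ·
e10 propose(1,'s'): ·
e11 deliver 1→3: ·
e12 deliver 3→1: ·
e13 deliver 1→2: ·
e14 deliver 2→1: ·
e15 timeout(2): 2[cand,b=6,-]

0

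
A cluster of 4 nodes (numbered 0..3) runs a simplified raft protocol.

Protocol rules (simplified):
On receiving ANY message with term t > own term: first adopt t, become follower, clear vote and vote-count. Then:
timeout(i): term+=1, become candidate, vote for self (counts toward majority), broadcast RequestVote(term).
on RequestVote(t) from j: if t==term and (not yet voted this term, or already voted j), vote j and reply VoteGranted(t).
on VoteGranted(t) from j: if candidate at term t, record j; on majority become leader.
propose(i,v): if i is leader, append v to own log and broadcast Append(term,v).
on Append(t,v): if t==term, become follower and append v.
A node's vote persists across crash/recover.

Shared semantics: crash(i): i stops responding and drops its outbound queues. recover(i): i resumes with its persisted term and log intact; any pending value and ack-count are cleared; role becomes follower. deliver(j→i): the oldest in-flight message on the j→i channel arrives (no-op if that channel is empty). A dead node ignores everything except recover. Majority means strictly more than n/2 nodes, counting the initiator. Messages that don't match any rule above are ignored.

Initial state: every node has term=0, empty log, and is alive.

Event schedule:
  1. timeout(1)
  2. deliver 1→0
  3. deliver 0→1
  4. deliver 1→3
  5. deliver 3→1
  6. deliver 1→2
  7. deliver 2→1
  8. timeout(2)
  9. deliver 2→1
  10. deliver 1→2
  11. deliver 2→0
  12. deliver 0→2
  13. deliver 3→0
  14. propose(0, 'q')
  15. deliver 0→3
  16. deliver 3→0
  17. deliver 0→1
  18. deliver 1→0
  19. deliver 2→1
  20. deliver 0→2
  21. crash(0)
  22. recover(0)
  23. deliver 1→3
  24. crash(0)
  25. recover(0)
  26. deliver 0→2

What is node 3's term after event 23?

1

[1] timeout(1) → N1(cand t1 [-])
[2] deliver 1→0 → N0(foll t1 [-])
[3] deliver 0→1 → ∅
[4] deliver 1→3 → N3(foll t1 [-])
[5] deliver 3→1 → N1(lead t1 [-])
[6] deliver 1→2 → N2(foll t1 [-])
[7] deliver 2→1 → ∅
[8] timeout(2) → N2(cand t2 [-])
[9] deliver 2→1 → N1(foll t2 [-])
[10] deliver 1→2 → ∅
[11] deliver 2→0 → N0(foll t2 [-])
[12] deliver 0→2 → N2(lead t2 [-])
[13] deliver 3→0 → ∅
[14] propose(0,'q') → ∅
[15] deliver 0→3 → ∅
[16] deliver 3→0 → ∅
[17] deliver 0→1 → ∅
[18] deliver 1→0 → ∅
[19] deliver 2→1 → ∅
[20] deliver 0→2 → ∅
[21] crash(0) → N0(✗foll t2 [-])
[22] recover(0) → N0(foll t2 [-])
[23] deliver 1→3 → ∅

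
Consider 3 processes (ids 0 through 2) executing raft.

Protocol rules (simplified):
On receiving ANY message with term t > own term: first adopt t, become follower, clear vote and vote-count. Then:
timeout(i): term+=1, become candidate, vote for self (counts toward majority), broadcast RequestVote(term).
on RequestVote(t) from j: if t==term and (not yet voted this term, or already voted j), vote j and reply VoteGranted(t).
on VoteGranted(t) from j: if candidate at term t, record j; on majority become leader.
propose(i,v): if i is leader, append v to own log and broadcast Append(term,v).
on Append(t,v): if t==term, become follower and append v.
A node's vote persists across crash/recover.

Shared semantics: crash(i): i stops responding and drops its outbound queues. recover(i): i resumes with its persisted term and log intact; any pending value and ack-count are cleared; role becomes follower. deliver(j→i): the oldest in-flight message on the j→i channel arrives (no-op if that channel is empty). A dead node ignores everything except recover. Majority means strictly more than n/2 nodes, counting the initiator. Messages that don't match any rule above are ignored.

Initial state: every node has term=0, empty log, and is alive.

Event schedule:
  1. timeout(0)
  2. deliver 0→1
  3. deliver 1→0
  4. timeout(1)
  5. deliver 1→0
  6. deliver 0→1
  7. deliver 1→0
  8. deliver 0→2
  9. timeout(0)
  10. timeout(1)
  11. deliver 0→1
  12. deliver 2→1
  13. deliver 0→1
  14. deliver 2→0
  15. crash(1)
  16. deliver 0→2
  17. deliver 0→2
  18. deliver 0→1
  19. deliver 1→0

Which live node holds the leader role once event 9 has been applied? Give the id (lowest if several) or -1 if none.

1. timeout(0):  <0:cand t1 ->
2. deliver 0→1:  <1:foll t1 ->
3. deliver 1→0:  <0:lead t1 ->
4. timeout(1):  <1:cand t2 ->
5. deliver 1→0:  <0:foll t2 ->
6. deliver 0→1:  <1:lead t2 ->
7. deliver 1→0:  nop
8. deliver 0→2:  <2:foll t1 ->
9. timeout(0):  <0:cand t3 ->

1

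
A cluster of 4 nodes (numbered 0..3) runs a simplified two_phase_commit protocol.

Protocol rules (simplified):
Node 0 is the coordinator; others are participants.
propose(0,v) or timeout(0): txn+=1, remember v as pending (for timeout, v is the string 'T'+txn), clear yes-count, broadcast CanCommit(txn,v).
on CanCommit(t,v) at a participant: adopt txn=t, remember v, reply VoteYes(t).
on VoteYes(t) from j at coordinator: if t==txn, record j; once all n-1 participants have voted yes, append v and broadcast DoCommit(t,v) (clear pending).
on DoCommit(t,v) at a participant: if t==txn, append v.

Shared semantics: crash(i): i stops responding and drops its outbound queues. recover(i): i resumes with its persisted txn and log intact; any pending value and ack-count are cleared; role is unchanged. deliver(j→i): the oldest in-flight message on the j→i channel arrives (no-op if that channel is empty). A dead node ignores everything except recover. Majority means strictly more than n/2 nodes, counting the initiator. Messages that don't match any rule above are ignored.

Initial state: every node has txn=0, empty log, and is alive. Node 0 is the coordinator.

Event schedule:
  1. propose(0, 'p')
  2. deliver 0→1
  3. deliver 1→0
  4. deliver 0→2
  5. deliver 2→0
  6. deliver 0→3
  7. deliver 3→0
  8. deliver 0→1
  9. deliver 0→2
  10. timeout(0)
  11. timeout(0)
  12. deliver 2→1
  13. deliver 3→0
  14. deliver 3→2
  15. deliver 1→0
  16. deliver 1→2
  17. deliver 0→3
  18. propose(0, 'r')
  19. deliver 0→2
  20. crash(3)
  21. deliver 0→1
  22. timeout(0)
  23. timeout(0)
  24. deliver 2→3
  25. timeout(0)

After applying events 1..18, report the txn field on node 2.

1

step 1 propose(0,'p'): 0={coor,t=1,log=-}
step 2 deliver 0→1: 1={part,t=1,log=-}
step 3 deliver 1→0: —
step 4 deliver 0→2: 2={part,t=1,log=-}
step 5 deliver 2→0: —
step 6 deliver 0→3: 3={part,t=1,log=-}
step 7 deliver 3→0: 0={coor,t=1,log=p}
step 8 deliver 0→1: 1={part,t=1,log=p}
step 9 deliver 0→2: 2={part,t=1,log=p}
step 10 timeout(0): 0={coor,t=2,log=p}
step 11 timeout(0): 0={coor,t=3,log=p}
step 12 deliver 2→1: —
step 13 deliver 3→0: —
step 14 deliver 3→2: —
step 15 deliver 1→0: —
step 16 deliver 1→2: —
step 17 deliver 0→3: 3={part,t=1,log=p}
step 18 propose(0,'r'): 0={coor,t=4,log=p}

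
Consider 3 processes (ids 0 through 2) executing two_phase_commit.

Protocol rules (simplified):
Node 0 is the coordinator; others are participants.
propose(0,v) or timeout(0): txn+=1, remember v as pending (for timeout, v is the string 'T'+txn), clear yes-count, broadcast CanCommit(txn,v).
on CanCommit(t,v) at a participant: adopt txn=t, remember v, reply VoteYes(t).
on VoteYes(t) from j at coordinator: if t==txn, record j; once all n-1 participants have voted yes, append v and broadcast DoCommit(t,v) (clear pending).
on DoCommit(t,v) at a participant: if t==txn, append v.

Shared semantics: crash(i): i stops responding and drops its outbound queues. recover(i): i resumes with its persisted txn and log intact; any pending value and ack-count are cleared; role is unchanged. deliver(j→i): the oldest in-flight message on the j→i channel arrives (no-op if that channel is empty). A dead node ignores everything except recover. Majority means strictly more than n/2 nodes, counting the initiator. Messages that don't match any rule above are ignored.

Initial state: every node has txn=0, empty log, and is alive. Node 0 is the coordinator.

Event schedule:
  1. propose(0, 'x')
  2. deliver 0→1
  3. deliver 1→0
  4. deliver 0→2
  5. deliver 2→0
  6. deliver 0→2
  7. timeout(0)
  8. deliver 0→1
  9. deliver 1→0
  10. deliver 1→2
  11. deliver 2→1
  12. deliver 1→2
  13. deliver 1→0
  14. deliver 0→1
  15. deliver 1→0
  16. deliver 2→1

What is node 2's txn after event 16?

1

e1 propose(0,'x'): 0[coor,t=1,-]
e2 deliver 0→1: 1[part,t=1,-]
e3 deliver 1→0: ·
e4 deliver 0→2: 2[part,t=1,-]
e5 deliver 2→0: 0[coor,t=1,x]
e6 deliver 0→2: 2[part,t=1,x]
e7 timeout(0): 0[coor,t=2,x]
e8 deliver 0→1: 1[part,t=1,x]
e9 deliver 1→0: ·
e10 deliver 1→2: ·
e11 deliver 2→1: ·
e12 deliver 1→2: ·
e13 deliver 1→0: ·
e14 deliver 0→1: 1[part,t=2,x]
e15 deliver 1→0: ·
e16 deliver 2→1: ·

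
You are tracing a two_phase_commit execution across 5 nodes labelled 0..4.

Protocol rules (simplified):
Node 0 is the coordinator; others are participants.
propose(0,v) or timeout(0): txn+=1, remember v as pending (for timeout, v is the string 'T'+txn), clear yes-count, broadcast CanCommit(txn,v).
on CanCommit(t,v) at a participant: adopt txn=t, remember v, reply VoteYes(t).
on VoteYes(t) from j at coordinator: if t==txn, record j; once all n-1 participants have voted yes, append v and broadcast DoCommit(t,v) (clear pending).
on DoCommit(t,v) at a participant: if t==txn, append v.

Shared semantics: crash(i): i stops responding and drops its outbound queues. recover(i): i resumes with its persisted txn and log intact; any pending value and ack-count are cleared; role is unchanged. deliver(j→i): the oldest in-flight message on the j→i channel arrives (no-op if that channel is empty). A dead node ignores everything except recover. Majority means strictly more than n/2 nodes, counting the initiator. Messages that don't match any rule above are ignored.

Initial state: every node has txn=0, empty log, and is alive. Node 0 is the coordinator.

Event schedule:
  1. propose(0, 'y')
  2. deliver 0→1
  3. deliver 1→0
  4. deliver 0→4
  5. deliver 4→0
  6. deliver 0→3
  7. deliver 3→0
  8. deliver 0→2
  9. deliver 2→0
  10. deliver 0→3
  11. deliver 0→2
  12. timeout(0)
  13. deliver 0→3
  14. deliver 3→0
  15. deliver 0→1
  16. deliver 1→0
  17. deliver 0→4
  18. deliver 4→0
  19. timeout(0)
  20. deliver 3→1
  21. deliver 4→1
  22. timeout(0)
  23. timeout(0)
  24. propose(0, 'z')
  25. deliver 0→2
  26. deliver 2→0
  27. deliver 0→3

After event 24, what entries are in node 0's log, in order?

y

e1 propose(0,'y'): 0[coor,t=1,-]
e2 deliver 0→1: 1[part,t=1,-]
e3 deliver 1→0: ·
e4 deliver 0→4: 4[part,t=1,-]
e5 deliver 4→0: ·
e6 deliver 0→3: 3[part,t=1,-]
e7 deliver 3→0: ·
e8 deliver 0→2: 2[part,t=1,-]
e9 deliver 2→0: 0[coor,t=1,y]
e10 deliver 0→3: 3[part,t=1,y]
e11 deliver 0→2: 2[part,t=1,y]
e12 timeout(0): 0[coor,t=2,y]
e13 deliver 0→3: 3[part,t=2,y]
e14 deliver 3→0: ·
e15 deliver 0→1: 1[part,t=1,y]
e16 deliver 1→0: ·
e17 deliver 0→4: 4[part,t=1,y]
e18 deliver 4→0: ·
e19 timeout(0): 0[coor,t=3,y]
e20 deliver 3→1: ·
e21 deliver 4→1: ·
e22 timeout(0): 0[coor,t=4,y]
e23 timeout(0): 0[coor,t=5,y]
e24 propose(0,'z'): 0[coor,t=6,y]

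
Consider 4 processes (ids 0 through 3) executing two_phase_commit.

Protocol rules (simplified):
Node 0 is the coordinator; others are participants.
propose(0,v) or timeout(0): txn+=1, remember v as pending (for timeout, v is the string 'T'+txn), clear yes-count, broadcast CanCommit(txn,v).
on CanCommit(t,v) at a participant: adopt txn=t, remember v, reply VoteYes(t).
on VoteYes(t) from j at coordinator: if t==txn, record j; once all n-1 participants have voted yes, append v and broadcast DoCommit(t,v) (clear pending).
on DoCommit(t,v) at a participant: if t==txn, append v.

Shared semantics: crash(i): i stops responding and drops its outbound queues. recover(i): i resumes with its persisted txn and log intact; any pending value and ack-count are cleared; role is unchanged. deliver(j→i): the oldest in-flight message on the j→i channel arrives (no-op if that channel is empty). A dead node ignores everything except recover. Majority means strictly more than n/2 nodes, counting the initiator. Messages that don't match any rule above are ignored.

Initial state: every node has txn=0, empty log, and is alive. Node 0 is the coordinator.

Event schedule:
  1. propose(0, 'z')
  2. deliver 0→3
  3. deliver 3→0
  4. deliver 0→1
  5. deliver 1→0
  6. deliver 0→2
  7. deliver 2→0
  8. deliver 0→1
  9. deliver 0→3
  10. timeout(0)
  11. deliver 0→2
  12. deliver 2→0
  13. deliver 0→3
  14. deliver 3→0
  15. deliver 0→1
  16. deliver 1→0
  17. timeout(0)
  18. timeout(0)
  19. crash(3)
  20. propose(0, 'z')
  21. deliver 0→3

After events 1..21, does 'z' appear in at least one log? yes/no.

yes

step 1 propose(0,'z'): 0={coor,t=1,log=-}
step 2 deliver 0→3: 3={part,t=1,log=-}
step 3 deliver 3→0: —
step 4 deliver 0→1: 1={part,t=1,log=-}
step 5 deliver 1→0: —
step 6 deliver 0→2: 2={part,t=1,log=-}
step 7 deliver 2→0: 0={coor,t=1,log=z}
step 8 deliver 0→1: 1={part,t=1,log=z}
step 9 deliver 0→3: 3={part,t=1,log=z}
step 10 timeout(0): 0={coor,t=2,log=z}
step 11 deliver 0→2: 2={part,t=1,log=z}
step 12 deliver 2→0: —
step 13 deliver 0→3: 3={part,t=2,log=z}
step 14 deliver 3→0: —
step 15 deliver 0→1: 1={part,t=2,log=z}
step 16 deliver 1→0: —
step 17 timeout(0): 0={coor,t=3,log=z}
step 18 timeout(0): 0={coor,t=4,log=z}
step 19 crash(3): 3={✗part,t=2,log=z}
step 20 propose(0,'z'): 0={coor,t=5,log=z}
step 21 deliver 0→3: —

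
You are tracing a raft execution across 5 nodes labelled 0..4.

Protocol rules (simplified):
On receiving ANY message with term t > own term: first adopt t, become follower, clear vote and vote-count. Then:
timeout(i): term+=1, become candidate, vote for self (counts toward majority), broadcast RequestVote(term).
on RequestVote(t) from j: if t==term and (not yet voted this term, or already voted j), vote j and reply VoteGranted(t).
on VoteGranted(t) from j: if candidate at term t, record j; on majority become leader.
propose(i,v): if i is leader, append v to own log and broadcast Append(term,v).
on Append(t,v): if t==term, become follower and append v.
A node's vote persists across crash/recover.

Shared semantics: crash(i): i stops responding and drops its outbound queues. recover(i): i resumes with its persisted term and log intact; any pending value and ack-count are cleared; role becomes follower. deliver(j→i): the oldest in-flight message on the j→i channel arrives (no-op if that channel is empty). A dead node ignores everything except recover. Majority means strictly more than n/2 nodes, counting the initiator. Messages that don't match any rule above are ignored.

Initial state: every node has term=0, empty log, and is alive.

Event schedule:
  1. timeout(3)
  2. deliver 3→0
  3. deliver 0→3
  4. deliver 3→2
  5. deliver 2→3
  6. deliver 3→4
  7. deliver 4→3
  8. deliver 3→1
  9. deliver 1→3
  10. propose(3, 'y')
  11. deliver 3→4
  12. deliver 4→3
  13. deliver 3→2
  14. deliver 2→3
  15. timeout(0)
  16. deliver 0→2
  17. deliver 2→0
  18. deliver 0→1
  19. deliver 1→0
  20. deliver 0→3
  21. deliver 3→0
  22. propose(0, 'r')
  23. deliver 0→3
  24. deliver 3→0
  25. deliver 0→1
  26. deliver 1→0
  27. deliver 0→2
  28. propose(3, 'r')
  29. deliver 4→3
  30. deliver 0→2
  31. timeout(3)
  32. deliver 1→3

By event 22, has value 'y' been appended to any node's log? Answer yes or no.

step 1 timeout(3): 3={cand,t=1,log=-}
step 2 deliver 3→0: 0={foll,t=1,log=-}
step 3 deliver 0→3: —
step 4 deliver 3→2: 2={foll,t=1,log=-}
step 5 deliver 2→3: 3={lead,t=1,log=-}
step 6 deliver 3→4: 4={foll,t=1,log=-}
step 7 deliver 4→3: —
step 8 deliver 3→1: 1={foll,t=1,log=-}
step 9 deliver 1→3: —
step 10 propose(3,'y'): 3={lead,t=1,log=y}
step 11 deliver 3→4: 4={foll,t=1,log=y}
step 12 deliver 4→3: —
step 13 deliver 3→2: 2={foll,t=1,log=y}
step 14 deliver 2→3: —
step 15 timeout(0): 0={cand,t=2,log=-}
step 16 deliver 0→2: 2={foll,t=2,log=y}
step 17 deliver 2→0: —
step 18 deliver 0→1: 1={foll,t=2,log=-}
step 19 deliver 1→0: 0={lead,t=2,log=-}
step 20 deliver 0→3: 3={foll,t=2,log=y}
step 21 deliver 3→0: —
step 22 propose(0,'r'): 0={lead,t=2,log=r}

yes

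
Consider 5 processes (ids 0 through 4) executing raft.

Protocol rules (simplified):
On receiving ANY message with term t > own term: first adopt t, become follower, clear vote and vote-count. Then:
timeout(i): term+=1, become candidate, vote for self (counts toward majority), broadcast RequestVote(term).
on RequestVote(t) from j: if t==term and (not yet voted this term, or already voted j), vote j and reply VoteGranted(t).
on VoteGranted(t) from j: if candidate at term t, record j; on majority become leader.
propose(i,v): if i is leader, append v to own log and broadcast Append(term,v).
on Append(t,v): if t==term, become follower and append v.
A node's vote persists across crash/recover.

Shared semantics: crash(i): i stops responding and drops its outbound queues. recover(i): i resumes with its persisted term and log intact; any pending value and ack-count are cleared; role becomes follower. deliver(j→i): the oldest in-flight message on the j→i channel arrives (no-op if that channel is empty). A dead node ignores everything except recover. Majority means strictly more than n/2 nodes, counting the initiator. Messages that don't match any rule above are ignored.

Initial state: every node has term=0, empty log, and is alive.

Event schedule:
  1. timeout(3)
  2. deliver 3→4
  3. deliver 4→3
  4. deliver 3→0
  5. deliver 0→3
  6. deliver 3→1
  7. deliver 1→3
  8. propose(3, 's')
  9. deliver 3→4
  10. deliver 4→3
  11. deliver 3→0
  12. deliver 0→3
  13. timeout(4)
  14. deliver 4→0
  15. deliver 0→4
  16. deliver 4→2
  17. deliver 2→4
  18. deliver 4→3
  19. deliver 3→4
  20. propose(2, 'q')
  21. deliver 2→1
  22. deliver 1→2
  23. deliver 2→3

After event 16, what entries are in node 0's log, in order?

s

step 1 timeout(3): 3={cand,t=1,log=-}
step 2 deliver 3→4: 4={foll,t=1,log=-}
step 3 deliver 4→3: —
step 4 deliver 3→0: 0={foll,t=1,log=-}
step 5 deliver 0→3: 3={lead,t=1,log=-}
step 6 deliver 3→1: 1={foll,t=1,log=-}
step 7 deliver 1→3: —
step 8 propose(3,'s'): 3={lead,t=1,log=s}
step 9 deliver 3→4: 4={foll,t=1,log=s}
step 10 deliver 4→3: —
step 11 deliver 3→0: 0={foll,t=1,log=s}
step 12 deliver 0→3: —
step 13 timeout(4): 4={cand,t=2,log=s}
step 14 deliver 4→0: 0={foll,t=2,log=s}
step 15 deliver 0→4: —
step 16 deliver 4→2: 2={foll,t=2,log=-}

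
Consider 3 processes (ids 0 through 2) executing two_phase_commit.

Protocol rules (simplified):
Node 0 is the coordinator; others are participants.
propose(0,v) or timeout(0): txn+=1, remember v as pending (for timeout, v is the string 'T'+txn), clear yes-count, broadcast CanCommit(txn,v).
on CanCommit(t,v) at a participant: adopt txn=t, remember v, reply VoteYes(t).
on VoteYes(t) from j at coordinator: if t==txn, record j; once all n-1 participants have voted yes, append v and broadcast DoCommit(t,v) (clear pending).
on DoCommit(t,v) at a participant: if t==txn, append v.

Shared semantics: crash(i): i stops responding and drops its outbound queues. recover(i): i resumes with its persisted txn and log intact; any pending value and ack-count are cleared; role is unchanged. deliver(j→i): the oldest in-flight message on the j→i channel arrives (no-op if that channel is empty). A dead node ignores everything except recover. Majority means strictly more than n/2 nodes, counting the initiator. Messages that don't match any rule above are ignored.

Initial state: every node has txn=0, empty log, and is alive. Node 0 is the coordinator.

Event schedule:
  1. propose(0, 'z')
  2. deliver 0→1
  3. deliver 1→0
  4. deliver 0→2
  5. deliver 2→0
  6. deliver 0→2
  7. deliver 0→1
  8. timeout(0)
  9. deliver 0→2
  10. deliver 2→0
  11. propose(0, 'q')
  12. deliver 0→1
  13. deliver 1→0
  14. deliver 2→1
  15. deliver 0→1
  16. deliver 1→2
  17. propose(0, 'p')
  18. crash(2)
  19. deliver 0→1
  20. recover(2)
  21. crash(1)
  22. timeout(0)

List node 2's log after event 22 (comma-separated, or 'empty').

z

[1] propose(0,'z') → N0(coor t1 [-])
[2] deliver 0→1 → N1(part t1 [-])
[3] deliver 1→0 → ∅
[4] deliver 0→2 → N2(part t1 [-])
[5] deliver 2→0 → N0(coor t1 [z])
[6] deliver 0→2 → N2(part t1 [z])
[7] deliver 0→1 → N1(part t1 [z])
[8] timeout(0) → N0(coor t2 [z])
[9] deliver 0→2 → N2(part t2 [z])
[10] deliver 2→0 → ∅
[11] propose(0,'q') → N0(coor t3 [z])
[12] deliver 0→1 → N1(part t2 [z])
[13] deliver 1→0 → ∅
[14] deliver 2→1 → ∅
[15] deliver 0→1 → N1(part t3 [z])
[16] deliver 1→2 → ∅
[17] propose(0,'p') → N0(coor t4 [z])
[18] crash(2) → N2(✗part t2 [z])
[19] deliver 0→1 → N1(part t4 [z])
[20] recover(2) → N2(part t2 [z])
[21] crash(1) → N1(✗part t4 [z])
[22] timeout(0) → N0(coor t5 [z])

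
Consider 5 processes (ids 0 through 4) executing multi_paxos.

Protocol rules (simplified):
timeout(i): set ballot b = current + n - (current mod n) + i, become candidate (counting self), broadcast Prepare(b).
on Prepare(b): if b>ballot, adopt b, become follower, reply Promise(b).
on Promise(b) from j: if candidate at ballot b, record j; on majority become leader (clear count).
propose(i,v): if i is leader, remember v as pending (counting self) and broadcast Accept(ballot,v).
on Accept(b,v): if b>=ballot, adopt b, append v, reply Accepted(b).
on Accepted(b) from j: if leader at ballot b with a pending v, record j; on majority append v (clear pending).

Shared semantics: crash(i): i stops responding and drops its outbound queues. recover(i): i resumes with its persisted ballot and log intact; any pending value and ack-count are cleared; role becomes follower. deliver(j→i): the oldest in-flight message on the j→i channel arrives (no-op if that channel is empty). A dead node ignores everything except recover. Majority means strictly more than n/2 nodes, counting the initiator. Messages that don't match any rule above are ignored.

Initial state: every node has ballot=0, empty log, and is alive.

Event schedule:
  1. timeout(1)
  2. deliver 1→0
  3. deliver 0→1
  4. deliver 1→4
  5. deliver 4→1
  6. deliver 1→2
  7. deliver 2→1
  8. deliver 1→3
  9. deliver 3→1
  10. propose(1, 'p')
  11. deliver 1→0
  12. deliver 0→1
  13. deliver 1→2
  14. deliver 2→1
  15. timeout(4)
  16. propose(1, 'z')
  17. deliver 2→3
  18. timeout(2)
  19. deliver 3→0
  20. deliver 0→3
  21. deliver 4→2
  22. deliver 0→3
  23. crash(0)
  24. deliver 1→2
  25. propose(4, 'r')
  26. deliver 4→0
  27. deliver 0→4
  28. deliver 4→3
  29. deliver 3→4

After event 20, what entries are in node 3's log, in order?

[1] timeout(1) → N1(cand b6 [-])
[2] deliver 1→0 → N0(foll b6 [-])
[3] deliver 0→1 → ∅
[4] deliver 1→4 → N4(foll b6 [-])
[5] deliver 4→1 → N1(lead b6 [-])
[6] deliver 1→2 → N2(foll b6 [-])
[7] deliver 2→1 → ∅
[8] deliver 1→3 → N3(foll b6 [-])
[9] deliver 3→1 → ∅
[10] propose(1,'p') → ∅
[11] deliver 1→0 → N0(foll b6 [p])
[12] deliver 0→1 → ∅
[13] deliver 1→2 → N2(foll b6 [p])
[14] deliver 2→1 → N1(lead b6 [p])
[15] timeout(4) → N4(cand b14 [-])
[16] propose(1,'z') → ∅
[17] deliver 2→3 → ∅
[18] timeout(2) → N2(cand b12 [p])
[19] deliver 3→0 → ∅
[20] deliver 0→3 → ∅

empty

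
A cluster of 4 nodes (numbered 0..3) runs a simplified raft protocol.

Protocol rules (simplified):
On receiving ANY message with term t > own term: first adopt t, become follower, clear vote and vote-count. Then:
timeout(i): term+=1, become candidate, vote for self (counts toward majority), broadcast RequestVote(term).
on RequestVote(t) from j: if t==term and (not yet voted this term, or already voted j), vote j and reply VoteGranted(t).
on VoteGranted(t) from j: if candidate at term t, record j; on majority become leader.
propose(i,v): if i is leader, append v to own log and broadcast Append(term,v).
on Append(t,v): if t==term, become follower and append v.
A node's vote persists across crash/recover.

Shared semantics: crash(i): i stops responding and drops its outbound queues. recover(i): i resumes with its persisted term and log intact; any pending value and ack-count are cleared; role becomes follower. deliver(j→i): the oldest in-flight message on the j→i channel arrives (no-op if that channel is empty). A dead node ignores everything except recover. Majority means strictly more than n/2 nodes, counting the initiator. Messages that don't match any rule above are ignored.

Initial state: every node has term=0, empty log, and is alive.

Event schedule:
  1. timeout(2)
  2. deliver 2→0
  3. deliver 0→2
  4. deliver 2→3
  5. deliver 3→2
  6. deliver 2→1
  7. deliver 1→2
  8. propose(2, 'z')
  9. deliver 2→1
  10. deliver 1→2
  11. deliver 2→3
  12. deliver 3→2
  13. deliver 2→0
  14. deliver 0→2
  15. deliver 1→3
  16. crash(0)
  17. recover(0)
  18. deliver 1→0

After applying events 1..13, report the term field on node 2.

1

e1 timeout(2): 2[cand,t=1,-]
e2 deliver 2→0: 0[foll,t=1,-]
e3 deliver 0→2: ·
e4 deliver 2→3: 3[foll,t=1,-]
e5 deliver 3→2: 2[lead,t=1,-]
e6 deliver 2→1: 1[foll,t=1,-]
e7 deliver 1→2: ·
e8 propose(2,'z'): 2[lead,t=1,z]
e9 deliver 2→1: 1[foll,t=1,z]
e10 deliver 1→2: ·
e11 deliver 2→3: 3[foll,t=1,z]
e12 deliver 3→2: ·
e13 deliver 2→0: 0[foll,t=1,z]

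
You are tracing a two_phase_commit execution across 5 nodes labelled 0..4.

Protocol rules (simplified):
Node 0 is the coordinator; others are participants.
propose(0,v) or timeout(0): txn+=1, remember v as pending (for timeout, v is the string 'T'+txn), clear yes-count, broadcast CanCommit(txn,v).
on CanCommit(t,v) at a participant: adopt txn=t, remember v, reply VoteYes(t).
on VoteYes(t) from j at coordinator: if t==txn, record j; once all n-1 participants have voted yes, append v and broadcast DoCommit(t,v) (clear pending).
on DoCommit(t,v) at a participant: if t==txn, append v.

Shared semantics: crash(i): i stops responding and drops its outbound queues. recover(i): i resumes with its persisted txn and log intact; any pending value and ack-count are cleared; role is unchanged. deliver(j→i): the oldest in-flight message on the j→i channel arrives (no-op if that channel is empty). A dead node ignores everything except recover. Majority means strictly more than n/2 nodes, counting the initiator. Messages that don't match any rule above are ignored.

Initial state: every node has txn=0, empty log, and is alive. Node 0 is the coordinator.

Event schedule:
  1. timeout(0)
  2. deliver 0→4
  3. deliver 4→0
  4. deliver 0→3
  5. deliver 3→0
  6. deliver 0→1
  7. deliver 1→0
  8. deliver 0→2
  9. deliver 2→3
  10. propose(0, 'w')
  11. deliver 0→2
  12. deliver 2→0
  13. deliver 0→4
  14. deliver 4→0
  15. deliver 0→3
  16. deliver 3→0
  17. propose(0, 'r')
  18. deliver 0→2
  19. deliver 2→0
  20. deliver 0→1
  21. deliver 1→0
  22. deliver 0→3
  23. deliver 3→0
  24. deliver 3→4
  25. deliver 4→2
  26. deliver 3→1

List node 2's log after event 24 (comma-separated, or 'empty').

empty

1. timeout(0):  <0:coor t1 ->
2. deliver 0→4:  <4:part t1 ->
3. deliver 4→0:  nop
4. deliver 0→3:  <3:part t1 ->
5. deliver 3→0:  nop
6. deliver 0→1:  <1:part t1 ->
7. deliver 1→0:  nop
8. deliver 0→2:  <2:part t1 ->
9. deliver 2→3:  nop
10. propose(0,'w'):  <0:coor t2 ->
11. deliver 0→2:  <2:part t2 ->
12. deliver 2→0:  nop
13. deliver 0→4:  <4:part t2 ->
14. deliver 4→0:  nop
15. deliver 0→3:  <3:part t2 ->
16. deliver 3→0:  nop
17. propose(0,'r'):  <0:coor t3 ->
18. deliver 0→2:  <2:part t3 ->
19. deliver 2→0:  nop
20. deliver 0→1:  <1:part t2 ->
21. deliver 1→0:  nop
22. deliver 0→3:  <3:part t3 ->
23. deliver 3→0:  nop
24. deliver 3→4:  nop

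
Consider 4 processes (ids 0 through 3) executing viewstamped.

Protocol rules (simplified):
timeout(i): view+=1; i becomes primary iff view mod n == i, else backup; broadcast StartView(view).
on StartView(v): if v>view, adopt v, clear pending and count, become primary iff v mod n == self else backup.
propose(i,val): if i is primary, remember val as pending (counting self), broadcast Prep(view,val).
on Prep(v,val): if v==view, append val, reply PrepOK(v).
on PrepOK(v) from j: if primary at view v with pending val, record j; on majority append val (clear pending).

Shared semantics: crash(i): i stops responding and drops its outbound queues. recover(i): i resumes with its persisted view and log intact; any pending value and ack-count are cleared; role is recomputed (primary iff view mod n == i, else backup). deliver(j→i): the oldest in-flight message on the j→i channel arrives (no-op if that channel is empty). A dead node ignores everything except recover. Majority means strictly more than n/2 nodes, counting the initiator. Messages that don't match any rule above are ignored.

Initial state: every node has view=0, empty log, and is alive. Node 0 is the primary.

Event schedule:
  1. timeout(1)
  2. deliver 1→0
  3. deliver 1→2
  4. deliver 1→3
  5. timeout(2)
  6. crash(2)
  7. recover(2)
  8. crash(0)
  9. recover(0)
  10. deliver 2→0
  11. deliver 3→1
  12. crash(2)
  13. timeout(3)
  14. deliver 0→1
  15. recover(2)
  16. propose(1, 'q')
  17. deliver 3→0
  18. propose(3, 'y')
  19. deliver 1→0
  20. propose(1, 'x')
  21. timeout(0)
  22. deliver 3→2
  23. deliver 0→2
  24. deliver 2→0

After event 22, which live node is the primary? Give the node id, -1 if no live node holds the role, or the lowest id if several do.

after 1 — timeout(1): n1:prim/v1/[-]
after 2 — deliver 1→0: n0:back/v1/[-]
after 3 — deliver 1→2: n2:back/v1/[-]
after 4 — deliver 1→3: n3:back/v1/[-]
after 5 — timeout(2): n2:prim/v2/[-]
after 6 — crash(2): n2:✗prim/v2/[-]
after 7 — recover(2): n2:prim/v2/[-]
after 8 — crash(0): n0:✗back/v1/[-]
after 9 — recover(0): n0:back/v1/[-]
after 10 — deliver 2→0: ·
after 11 — deliver 3→1: ·
after 12 — crash(2): n2:✗prim/v2/[-]
after 13 — timeout(3): n3:back/v2/[-]
after 14 — deliver 0→1: ·
after 15 — recover(2): n2:prim/v2/[-]
after 16 — propose(1,'q'): ·
after 17 — deliver 3→0: n0:back/v2/[-]
after 18 — propose(3,'y'): ·
after 19 — deliver 1→0: ·
after 20 — propose(1,'x'): ·
after 21 — timeout(0): n0:back/v3/[-]
after 22 — deliver 3→2: ·

1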